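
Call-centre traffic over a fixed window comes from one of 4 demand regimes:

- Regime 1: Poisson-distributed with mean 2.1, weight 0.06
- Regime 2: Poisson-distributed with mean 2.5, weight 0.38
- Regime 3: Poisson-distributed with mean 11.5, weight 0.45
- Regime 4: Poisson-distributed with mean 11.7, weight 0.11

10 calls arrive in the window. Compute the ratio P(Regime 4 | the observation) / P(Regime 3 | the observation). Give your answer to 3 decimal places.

Posterior odds = (P(Z=i) f_i(x)) / (P(Z=j) f_j(x)); the normalising sum cancels.
Component likelihoods at x = 10 calls:
  f_1 = e^(−2.1)·2.1^10/10! = 5.62874e-05
  f_2 = e^(−2.5)·2.5^10/10! = 0.000215725
  f_3 = e^(−11.5)·11.5^10/10! = 0.112935
  f_4 = e^(−11.7)·11.7^10/10! = 0.109863
0.0120849 / 0.0508208 ≈ 0.238

0.238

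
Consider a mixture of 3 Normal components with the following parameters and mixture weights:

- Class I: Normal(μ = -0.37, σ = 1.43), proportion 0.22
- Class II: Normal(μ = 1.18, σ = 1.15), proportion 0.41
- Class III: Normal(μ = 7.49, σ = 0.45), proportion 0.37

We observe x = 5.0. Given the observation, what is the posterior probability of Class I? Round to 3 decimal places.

0.085

The responsibility of component k is P(Z=k) f_k(x) divided by Σ_j P(Z=j) f_j(x).
Evaluate each component's likelihood at the observed value:
  p_I = (1/(1.43·√(2π)))·exp(−(5.0−-0.37)²/(2·1.43²)) = 0.278981·exp(-7.05093) = 0.000241765
  p_II = (1/(1.15·√(2π)))·exp(−(5.0−1.18)²/(2·1.15²)) = 0.346906·exp(-5.51698) = 0.00139386
  p_III = (1/(0.45·√(2π)))·exp(−(5.0−7.49)²/(2·0.45²)) = 0.886538·exp(-15.30889) = 1.99128e-07
Weight by the priors:
  P(Z=I)·p_I = 0.22 × 0.000241765 = 5.31883e-05
  P(Z=II)·p_II = 0.41 × 0.00139386 = 0.000571484
  P(Z=III)·p_III = 0.37 × 1.99128e-07 = 7.36772e-08
Denominator: 5.31883e-05 + 0.000571484 + 7.36772e-08 = 0.000624746
P(Class I | the observation) = 5.31883e-05 / 0.000624746 ≈ 0.085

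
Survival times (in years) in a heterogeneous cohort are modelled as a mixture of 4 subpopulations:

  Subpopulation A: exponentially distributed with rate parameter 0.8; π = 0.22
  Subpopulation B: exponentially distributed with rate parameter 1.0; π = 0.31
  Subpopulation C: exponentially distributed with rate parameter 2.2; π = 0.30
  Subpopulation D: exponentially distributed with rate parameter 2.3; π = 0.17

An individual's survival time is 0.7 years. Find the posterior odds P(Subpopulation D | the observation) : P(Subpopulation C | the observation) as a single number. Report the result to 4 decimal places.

0.5524

Only the two components matter; the odds are (P(Z=i) f_i(x)) / (P(Z=j) f_j(x)).
Component likelihoods at x = 0.7 years:
  p_A = 0.8·e^(−0.8·0.7) = 0.8·e^(−0.5600) = 0.456967
  p_B = 1.0·e^(−1.0·0.7) = 1.0·e^(−0.7000) = 0.496585
  p_C = 2.2·e^(−2.2·0.7) = 2.2·e^(−1.5400) = 0.471638
  p_D = 2.3·e^(−2.3·0.7) = 2.3·e^(−1.6100) = 0.459742
Posterior odds = (P(Z=D)·p_D) / (P(Z=C)·p_C) = (0.17·0.459742) / (0.30·0.471638) = 0.0781561 / 0.141492 ≈ 0.5524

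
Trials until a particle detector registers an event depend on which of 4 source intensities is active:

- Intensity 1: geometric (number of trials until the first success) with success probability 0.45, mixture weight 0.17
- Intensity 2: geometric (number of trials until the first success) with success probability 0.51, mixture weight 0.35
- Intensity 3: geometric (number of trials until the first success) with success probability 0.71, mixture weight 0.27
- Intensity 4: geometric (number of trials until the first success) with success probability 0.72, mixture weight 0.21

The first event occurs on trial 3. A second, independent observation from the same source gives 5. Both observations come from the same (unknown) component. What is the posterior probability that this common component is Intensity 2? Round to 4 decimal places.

The responsibility of component k is w_k f_k(x) divided by Σ_j w_j f_j(x).
Since both observations come from the same component, the likelihood for component k is f_k(x₁)·f_k(x₂).
  f_1 = [0.136125] × [0.0411778] = 0.00560533
  f_2 = [0.122451] × [0.0294005] = 0.00360012
  f_3 = [0.059711] × [0.0050217] = 0.00029985
  f_4 = [0.056448] × [0.00442552] = 0.000249812
Weight by the priors:
  w_1·f_1 = 0.17 × 0.00560533 = 0.000952906
  w_2·f_2 = 0.35 × 0.00360012 = 0.00126004
  w_3·f_3 = 0.27 × 0.00029985 = 8.09596e-05
  w_4·f_4 = 0.21 × 0.000249812 = 5.24605e-05
Sum: 0.000952906 + 0.00126004 + 8.09596e-05 + 5.24605e-05 = 0.00234637
P(Intensity 2 | x₁, x₂) ≈ 0.5370

0.5370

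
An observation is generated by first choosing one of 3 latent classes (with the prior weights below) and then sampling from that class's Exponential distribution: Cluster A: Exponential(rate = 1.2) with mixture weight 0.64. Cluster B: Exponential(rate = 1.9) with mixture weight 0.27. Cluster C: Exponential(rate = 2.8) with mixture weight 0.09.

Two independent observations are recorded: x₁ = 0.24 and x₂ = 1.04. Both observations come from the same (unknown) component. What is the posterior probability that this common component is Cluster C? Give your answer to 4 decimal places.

0.0645

Posterior ∝ prior × likelihood, so P(k | x) ∝ π_k f_k(x); normalise over all components.
Since both observations come from the same component, the likelihood for component k is f_k(x₁)·f_k(x₂).
  f_A = [1.2·e^(−1.2·0.24) = 1.2·e^(−0.2880) = 0.899714] × [0.344494] = 0.309946
  f_B = [1.9·e^(−1.9·0.24) = 1.9·e^(−0.4560) = 1.20425] × [0.263383] = 0.317178
  f_C = [2.8·e^(−2.8·0.24) = 2.8·e^(−0.6720) = 1.42992] × [0.152227] = 0.217673
Prior × likelihood for each component:
  π_A·f_A = 0.64 × 0.309946 = 0.198366
  π_B·f_B = 0.27 × 0.317178 = 0.0856381
  π_C·f_C = 0.09 × 0.217673 = 0.0195906
Marginal: 0.198366 + 0.0856381 + 0.0195906 = 0.303594
P(Cluster C | x) = 0.0195906 / 0.303594 ≈ 0.0645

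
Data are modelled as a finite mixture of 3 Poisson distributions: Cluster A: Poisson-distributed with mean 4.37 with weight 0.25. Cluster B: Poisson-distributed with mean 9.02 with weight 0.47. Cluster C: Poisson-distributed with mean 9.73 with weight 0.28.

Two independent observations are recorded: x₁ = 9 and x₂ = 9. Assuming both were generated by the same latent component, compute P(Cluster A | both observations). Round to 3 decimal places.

0.008

Posterior ∝ prior × likelihood, so P(k | x) ∝ P(Z=k) f_k(x); normalise over all components.
Since both observations come from the same component, the likelihood for component k is f_k(x₁)·f_k(x₂).
  p_A = [e^(−4.37)·4.37^9/9! = 0.020263] × [0.020263] = 0.000410588
  p_B = [e^(−9.02)·9.02^9/9! = 0.131753] × [0.131753] = 0.0173588
  p_C = [e^(−9.73)·9.73^9/9! = 0.128105] × [0.128105] = 0.016411
Prior × likelihood for each component:
  P(Z=A)·p_A = 0.25 × 0.000410588 = 0.000102647
  P(Z=B)·p_B = 0.47 × 0.0173588 = 0.00815863
  P(Z=C)·p_C = 0.28 × 0.016411 = 0.00459507
Denominator: 0.000102647 + 0.00815863 + 0.00459507 = 0.0128563
Responsibility of Cluster A: 0.000102647 / 0.0128563 ≈ 0.008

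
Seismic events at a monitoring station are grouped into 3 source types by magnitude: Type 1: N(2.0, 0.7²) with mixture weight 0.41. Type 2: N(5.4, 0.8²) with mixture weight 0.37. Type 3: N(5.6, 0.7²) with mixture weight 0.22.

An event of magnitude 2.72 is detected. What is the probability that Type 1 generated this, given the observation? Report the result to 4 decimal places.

0.9949

The responsibility of component k is P(Z=k) f_k(x) divided by Σ_j P(Z=j) f_j(x).
Evaluate each component's likelihood at the observed value:
  f_1 = (1/(0.7·√(2π)))·exp(−(2.72−2.0)²/(2·0.7²)) = 0.569918·exp(-0.52898) = 0.335799
  f_2 = (1/(0.8·√(2π)))·exp(−(2.72−5.4)²/(2·0.8²)) = 0.498678·exp(-5.61125) = 0.00182341
  f_3 = (1/(0.7·√(2π)))·exp(−(2.72−5.6)²/(2·0.7²)) = 0.569918·exp(-8.46367) = 0.00012025
Weight by the priors:
  P(Z=1)·f_1 = 0.41 × 0.335799 = 0.137677
  P(Z=2)·f_2 = 0.37 × 0.00182341 = 0.000674663
  P(Z=3)·f_3 = 0.22 × 0.00012025 = 2.6455e-05
Normaliser: 0.137677 + 0.000674663 + 2.6455e-05 = 0.138379
So the posterior for Type 1 is 0.137677 / 0.138379 ≈ 0.9949.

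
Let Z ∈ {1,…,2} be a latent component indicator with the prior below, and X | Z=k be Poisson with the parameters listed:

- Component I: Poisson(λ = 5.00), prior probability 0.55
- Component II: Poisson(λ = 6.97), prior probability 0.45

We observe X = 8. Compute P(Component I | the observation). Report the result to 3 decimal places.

P(component k | x) = π_k·f_k(x) / marginal(x), where marginal(x) = Σ_j π_j·f_j(x).
Component likelihoods at x = 8:
  p_I = e^(−5.00)·5.00^8/8! = 0.065278
  p_II = e^(−6.97)·6.97^8/8! = 0.12981
Prior × likelihood for each component:
  π_I·p_I = 0.55 × 0.065278 = 0.0359029
  π_II·p_II = 0.45 × 0.12981 = 0.0584146
Marginal: 0.0359029 + 0.0584146 = 0.0943176
P(Component I | 8) = 0.0359029 / 0.0943176 ≈ 0.381

0.381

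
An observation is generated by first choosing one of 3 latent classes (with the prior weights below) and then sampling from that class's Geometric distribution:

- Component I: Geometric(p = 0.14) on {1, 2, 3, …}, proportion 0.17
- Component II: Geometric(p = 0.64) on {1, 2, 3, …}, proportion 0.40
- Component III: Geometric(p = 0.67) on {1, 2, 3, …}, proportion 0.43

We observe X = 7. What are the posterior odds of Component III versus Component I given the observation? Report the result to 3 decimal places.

0.039

Only the two components matter; the odds are (P(Z=i) f_i(x)) / (P(Z=j) f_j(x)).
Component likelihoods at x = 7:
  f_I = 0.14·(1−0.14)^6 = 0.14·0.404567 = 0.0566394
  f_II = 0.64·(1−0.64)^6 = 0.64·0.00217678 = 0.00139314
  f_III = 0.67·(1−0.67)^6 = 0.67·0.00129147 = 0.000865284
Odds = (0.43/0.17) × (0.000865284/0.0566394) = 2.52941 × 0.0152771 ≈ 0.039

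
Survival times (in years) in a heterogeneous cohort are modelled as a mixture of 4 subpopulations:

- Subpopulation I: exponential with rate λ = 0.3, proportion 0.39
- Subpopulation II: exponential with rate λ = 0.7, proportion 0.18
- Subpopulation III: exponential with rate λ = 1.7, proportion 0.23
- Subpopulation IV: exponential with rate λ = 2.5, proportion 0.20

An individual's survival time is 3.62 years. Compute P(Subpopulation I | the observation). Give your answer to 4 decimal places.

0.7839

Posterior ∝ prior × likelihood, so P(k | x) ∝ π_k f_k(x); normalise over all components.
Evaluate each component's likelihood at the observed value:
  L_I = 0.3·e^(−0.3·3.62) = 0.3·e^(−1.0860) = 0.101269
  L_II = 0.7·e^(−0.7·3.62) = 0.7·e^(−2.5340) = 0.0555387
  L_III = 1.7·e^(−1.7·3.62) = 1.7·e^(−6.1540) = 0.00361244
  L_IV = 2.5·e^(−2.5·3.62) = 2.5·e^(−9.0500) = 0.000293478
Weight by the priors:
  π_I·L_I = 0.39 × 0.101269 = 0.039495
  π_II·L_II = 0.18 × 0.0555387 = 0.00999697
  π_III·L_III = 0.23 × 0.00361244 = 0.000830861
  π_IV·L_IV = 0.20 × 0.000293478 = 5.86955e-05
Normaliser: 0.039495 + 0.00999697 + 0.000830861 + 5.86955e-05 = 0.0503815
P(Subpopulation I | the observation) = 0.039495 / 0.0503815 ≈ 0.7839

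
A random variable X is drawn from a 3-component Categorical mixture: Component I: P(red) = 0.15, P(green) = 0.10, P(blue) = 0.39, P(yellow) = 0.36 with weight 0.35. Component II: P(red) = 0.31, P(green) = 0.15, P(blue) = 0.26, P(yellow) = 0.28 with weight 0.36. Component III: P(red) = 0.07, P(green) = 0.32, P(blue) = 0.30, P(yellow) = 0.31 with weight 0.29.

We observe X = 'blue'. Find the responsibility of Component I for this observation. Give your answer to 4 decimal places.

The responsibility of component k is w_k f_k(x) divided by Σ_j w_j f_j(x).
Component likelihoods at x = 'blue':
  p_I = 0.39
  p_II = 0.26
  p_III = 0.3
Prior × likelihood for each component:
  w_I·p_I = 0.35 × 0.39 = 0.1365
  w_II·p_II = 0.36 × 0.26 = 0.0936
  w_III·p_III = 0.29 × 0.3 = 0.087
Evidence: 0.1365 + 0.0936 + 0.087 = 0.3171
So the posterior for Component I is 0.1365 / 0.3171 ≈ 0.4305.

0.4305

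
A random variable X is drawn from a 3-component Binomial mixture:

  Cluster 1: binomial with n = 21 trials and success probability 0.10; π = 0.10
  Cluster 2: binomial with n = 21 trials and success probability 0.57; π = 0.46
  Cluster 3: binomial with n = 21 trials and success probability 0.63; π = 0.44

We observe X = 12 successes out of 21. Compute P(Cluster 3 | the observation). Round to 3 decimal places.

By Bayes' theorem, P(k | x) = π_k f_k(x) / Σ_j π_j f_j(x).
Evaluate each component's likelihood at the observed value:
  L_1 = C(21,12)·0.10^12·0.90^9 = 293930·1e-12·0.38742 = 1.13875e-07
  L_2 = C(21,12)·0.57^12·0.43^9 = 293930·0.00117625·0.000502593 = 0.173763
  L_3 = C(21,12)·0.63^12·0.37^9 = 293930·0.00390919·0.000129962 = 0.14933
Prior × likelihood for each component:
  π_1·L_1 = 0.10 × 1.13875e-07 = 1.13875e-08
  π_2·L_2 = 0.46 × 0.173763 = 0.0799312
  π_3·L_3 = 0.44 × 0.14933 = 0.065705
Denominator: 1.13875e-08 + 0.0799312 + 0.065705 = 0.145636
P(Cluster 3 | x) ≈ 0.451

0.451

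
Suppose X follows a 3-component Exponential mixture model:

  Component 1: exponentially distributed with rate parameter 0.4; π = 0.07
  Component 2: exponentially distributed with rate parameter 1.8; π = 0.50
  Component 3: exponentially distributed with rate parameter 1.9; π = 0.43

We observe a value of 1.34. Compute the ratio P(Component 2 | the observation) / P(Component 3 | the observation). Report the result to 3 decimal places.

1.260

Posterior odds = (π_i f_i(x)) / (π_j f_j(x)); the normalising sum cancels.
Exponential densities:
  L_1 = 0.4·e^(−0.4·1.34) = 0.4·e^(−0.5360) = 0.234034
  L_2 = 1.8·e^(−1.8·1.34) = 1.8·e^(−2.4120) = 0.161345
  L_3 = 1.9·e^(−1.9·1.34) = 1.9·e^(−2.5460) = 0.14895
Posterior odds = (π_2·L_2) / (π_3·L_3) = (0.50·0.161345) / (0.43·0.14895) = 0.0806723 / 0.0640484 ≈ 1.260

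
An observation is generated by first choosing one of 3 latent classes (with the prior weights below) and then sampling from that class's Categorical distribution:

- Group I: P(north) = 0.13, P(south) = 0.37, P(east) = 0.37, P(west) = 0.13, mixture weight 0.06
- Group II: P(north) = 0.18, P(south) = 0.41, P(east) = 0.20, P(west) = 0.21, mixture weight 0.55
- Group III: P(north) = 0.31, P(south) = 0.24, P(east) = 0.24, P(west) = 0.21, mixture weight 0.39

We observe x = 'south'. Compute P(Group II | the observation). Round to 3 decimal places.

The responsibility of component k is π_k f_k(x) divided by Σ_j π_j f_j(x).
Categorical probabilities:
  L_I = P(south | comp) = 0.37
  L_II = P(south | comp) = 0.41
  L_III = P(south | comp) = 0.24
Multiply by the mixture weights:
  π_I·L_I = 0.06 × 0.37 = 0.0222
  π_II·L_II = 0.55 × 0.41 = 0.2255
  π_III·L_III = 0.39 × 0.24 = 0.0936
Denominator: 0.0222 + 0.2255 + 0.0936 = 0.3413
So the posterior for Group II is 0.2255 / 0.3413 ≈ 0.661.

0.661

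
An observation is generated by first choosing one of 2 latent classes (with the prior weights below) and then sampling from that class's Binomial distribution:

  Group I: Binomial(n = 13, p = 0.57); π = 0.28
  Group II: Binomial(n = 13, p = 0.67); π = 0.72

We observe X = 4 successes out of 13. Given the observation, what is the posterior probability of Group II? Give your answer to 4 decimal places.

0.3119

P(component k | x) = π_k·f_k(x) / marginal(x), where marginal(x) = Σ_j π_j·f_j(x).
Component likelihoods at x = 4 successes out of 13:
  L_I = C(13,4)·0.57^4·0.43^9 = 715·0.10556·0.000502593 = 0.0379334
  L_II = C(13,4)·0.67^4·0.33^9 = 715·0.201511·4.64115e-05 = 0.00668699
Weight by the priors:
  π_I·L_I = 0.28 × 0.0379334 = 0.0106213
  π_II·L_II = 0.72 × 0.00668699 = 0.00481463
Normaliser: 0.0106213 + 0.00481463 = 0.015436
P(Group II | data) ≈ 0.3119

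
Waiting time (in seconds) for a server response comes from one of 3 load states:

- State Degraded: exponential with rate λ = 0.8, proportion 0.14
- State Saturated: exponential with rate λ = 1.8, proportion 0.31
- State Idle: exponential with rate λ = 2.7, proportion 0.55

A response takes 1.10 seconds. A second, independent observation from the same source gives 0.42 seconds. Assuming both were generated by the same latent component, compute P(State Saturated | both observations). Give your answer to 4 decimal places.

0.4125

By Bayes' theorem, P(k | x) = π_k f_k(x) / Σ_j π_j f_j(x).
Since both observations come from the same component, the likelihood for component k is f_k(x₁)·f_k(x₂).
  p_Degraded = [0.8·e^(−0.8·1.10) = 0.8·e^(−0.8800) = 0.331826] × [0.571698] = 0.189705
  p_Saturated = [1.8·e^(−1.8·1.10) = 1.8·e^(−1.9800) = 0.248525] × [0.845174] = 0.210046
  p_Idle = [2.7·e^(−2.7·1.10) = 2.7·e^(−2.9700) = 0.138519] × [0.868708] = 0.120333
Prior × likelihood for each component:
  π_Degraded·p_Degraded = 0.14 × 0.189705 = 0.0265586
  π_Saturated·p_Saturated = 0.31 × 0.210046 = 0.0651144
  π_Idle·p_Idle = 0.55 × 0.120333 = 0.0661829
Normaliser: 0.0265586 + 0.0651144 + 0.0661829 = 0.157856
P(State Saturated | data) ≈ 0.4125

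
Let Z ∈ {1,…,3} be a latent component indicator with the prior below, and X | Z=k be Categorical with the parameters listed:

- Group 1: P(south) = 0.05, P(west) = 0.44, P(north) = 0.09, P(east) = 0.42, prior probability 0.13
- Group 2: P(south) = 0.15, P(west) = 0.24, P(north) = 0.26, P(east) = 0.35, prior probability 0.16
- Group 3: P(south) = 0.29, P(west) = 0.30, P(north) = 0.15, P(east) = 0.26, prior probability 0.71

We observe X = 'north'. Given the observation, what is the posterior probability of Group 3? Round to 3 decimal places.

0.666

Posterior ∝ prior × likelihood, so P(k | x) ∝ w_k f_k(x); normalise over all components.
Categorical probabilities:
  L_1 = 0.09
  L_2 = 0.26
  L_3 = 0.15
Unnormalised posteriors:
  w_1·L_1 = 0.13 × 0.09 = 0.0117
  w_2·L_2 = 0.16 × 0.26 = 0.0416
  w_3·L_3 = 0.71 × 0.15 = 0.1065
Sum: 0.0117 + 0.0416 + 0.1065 = 0.1598
P(Group 3 | x) ≈ 0.666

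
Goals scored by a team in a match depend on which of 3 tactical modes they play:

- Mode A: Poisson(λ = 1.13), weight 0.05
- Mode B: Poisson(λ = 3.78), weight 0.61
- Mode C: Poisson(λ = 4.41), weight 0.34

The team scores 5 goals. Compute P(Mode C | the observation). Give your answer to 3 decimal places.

The responsibility of component k is π_k f_k(x) divided by Σ_j π_j f_j(x).
Component likelihoods at x = 5 goals:
  L_A = 0.00495973
  L_B = 0.146772
  L_C = 0.168956
Multiply by the mixture weights:
  π_A·L_A = 0.05 × 0.00495973 = 0.000247987
  π_B·L_B = 0.61 × 0.146772 = 0.0895312
  π_C·L_C = 0.34 × 0.168956 = 0.057445
Evidence: 0.000247987 + 0.0895312 + 0.057445 = 0.147224
P(Mode C | x) ≈ 0.390

0.390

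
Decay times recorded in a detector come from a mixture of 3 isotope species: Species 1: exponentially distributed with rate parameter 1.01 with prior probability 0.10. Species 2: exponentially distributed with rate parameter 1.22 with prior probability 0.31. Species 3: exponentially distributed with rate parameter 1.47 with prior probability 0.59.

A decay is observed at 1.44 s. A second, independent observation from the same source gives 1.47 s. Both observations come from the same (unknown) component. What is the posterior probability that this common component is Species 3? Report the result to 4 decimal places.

0.4868

By Bayes' theorem, P(k | x) = w_k f_k(x) / Σ_j w_j f_j(x).
Since both observations come from the same component, the likelihood for component k is f_k(x₁)·f_k(x₂).
  p_1 = [1.01·e^(−1.01·1.44) = 1.01·e^(−1.4544) = 0.235876] × [0.228836] = 0.0539769
  p_2 = [1.22·e^(−1.22·1.44) = 1.22·e^(−1.7568) = 0.210567] × [0.203] = 0.0427452
  p_3 = [1.47·e^(−1.47·1.44) = 1.47·e^(−2.1168) = 0.177012] × [0.169375] = 0.0299815
Weight by the priors:
  w_1·p_1 = 0.10 × 0.0539769 = 0.00539769
  w_2·p_2 = 0.31 × 0.0427452 = 0.013251
  w_3·p_3 = 0.59 × 0.0299815 = 0.0176891
Sum: 0.00539769 + 0.013251 + 0.0176891 = 0.0363378
So the posterior for Species 3 is 0.0176891 / 0.0363378 ≈ 0.4868.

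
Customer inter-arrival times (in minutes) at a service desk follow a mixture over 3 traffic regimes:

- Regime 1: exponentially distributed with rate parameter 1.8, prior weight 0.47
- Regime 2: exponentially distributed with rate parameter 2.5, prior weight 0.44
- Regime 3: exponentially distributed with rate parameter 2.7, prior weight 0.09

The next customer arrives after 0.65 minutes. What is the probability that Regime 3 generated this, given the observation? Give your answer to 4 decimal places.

P(component k | x) = π_k·f_k(x) / marginal(x), where marginal(x) = Σ_j π_j·f_j(x).
Evaluate each component's likelihood at the observed value:
  p_1 = 0.55866
  p_2 = 0.492279
  p_3 = 0.46685
Prior × likelihood for each component:
  π_1·p_1 = 0.47 × 0.55866 = 0.26257
  π_2·p_2 = 0.44 × 0.492279 = 0.216603
  π_3·p_3 = 0.09 × 0.46685 = 0.0420165
Normaliser: 0.26257 + 0.216603 + 0.0420165 = 0.52119
P(Regime 3 | data) ≈ 0.0806

0.0806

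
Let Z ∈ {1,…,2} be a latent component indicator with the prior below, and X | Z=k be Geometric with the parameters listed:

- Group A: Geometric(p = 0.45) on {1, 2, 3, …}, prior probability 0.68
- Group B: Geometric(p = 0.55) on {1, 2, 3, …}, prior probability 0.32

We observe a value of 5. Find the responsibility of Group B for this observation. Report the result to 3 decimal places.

P(component k | x) = P(Z=k)·f_k(x) / marginal(x), where marginal(x) = Σ_j P(Z=j)·f_j(x).
Evaluate each component's likelihood at the observed value:
  p_A = 0.45·(1−0.45)^4 = 0.45·0.0915063 = 0.0411778
  p_B = 0.55·(1−0.55)^4 = 0.55·0.0410062 = 0.0225534
Prior × likelihood for each component:
  P(Z=A)·p_A = 0.68 × 0.0411778 = 0.0280009
  P(Z=B)·p_B = 0.32 × 0.0225534 = 0.0072171
Evidence: 0.0280009 + 0.0072171 = 0.035218
P(Group B | 5) = 0.0072171 / 0.035218 ≈ 0.205

0.205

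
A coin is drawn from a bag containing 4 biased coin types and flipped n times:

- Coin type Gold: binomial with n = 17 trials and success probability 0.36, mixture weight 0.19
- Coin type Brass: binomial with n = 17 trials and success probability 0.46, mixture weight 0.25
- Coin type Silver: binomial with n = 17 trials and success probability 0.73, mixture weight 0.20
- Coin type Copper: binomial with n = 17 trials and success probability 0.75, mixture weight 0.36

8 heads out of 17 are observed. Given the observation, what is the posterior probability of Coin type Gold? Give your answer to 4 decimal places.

P(component k | x) = π_k·f_k(x) / marginal(x), where marginal(x) = Σ_j π_j·f_j(x).
Binomial probabilities:
  f_Gold = C(17,8)·0.36^8·0.64^9 = 24310·0.000282111·0.0180144 = 0.123545
  f_Brass = C(17,8)·0.46^8·0.54^9 = 24310·0.00200476·0.00390431 = 0.190279
  f_Silver = C(17,8)·0.73^8·0.27^9 = 24310·0.080646·7.6256e-06 = 0.01495
  f_Copper = C(17,8)·0.75^8·0.25^9 = 24310·0.100113·3.8147e-06 = 0.009284
Prior × likelihood for each component:
  π_Gold·f_Gold = 0.19 × 0.123545 = 0.0234735
  π_Brass·f_Brass = 0.25 × 0.190279 = 0.0475698
  π_Silver·f_Silver = 0.20 × 0.01495 = 0.00299
  π_Copper·f_Copper = 0.36 × 0.009284 = 0.00334224
Denominator: 0.0234735 + 0.0475698 + 0.00299 + 0.00334224 = 0.0773756
Responsibility of Coin type Gold: 0.0234735 / 0.0773756 ≈ 0.3034

0.3034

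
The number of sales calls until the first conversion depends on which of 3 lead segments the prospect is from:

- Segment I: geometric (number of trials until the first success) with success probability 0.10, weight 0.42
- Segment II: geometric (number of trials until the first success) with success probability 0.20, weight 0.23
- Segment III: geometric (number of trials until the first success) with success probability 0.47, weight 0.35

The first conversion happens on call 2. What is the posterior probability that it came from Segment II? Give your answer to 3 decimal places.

The responsibility of component k is w_k f_k(x) divided by Σ_j w_j f_j(x).
Geometric probabilities:
  p_I = 0.10·(1−0.10)^1 = 0.10·0.9 = 0.09
  p_II = 0.20·(1−0.20)^1 = 0.20·0.8 = 0.16
  p_III = 0.47·(1−0.47)^1 = 0.47·0.53 = 0.2491
Unnormalised posteriors:
  w_I·p_I = 0.42 × 0.09 = 0.0378
  w_II·p_II = 0.23 × 0.16 = 0.0368
  w_III·p_III = 0.35 × 0.2491 = 0.087185
Evidence: 0.0378 + 0.0368 + 0.087185 = 0.161785
So the posterior for Segment II is 0.0368 / 0.161785 ≈ 0.227.

0.227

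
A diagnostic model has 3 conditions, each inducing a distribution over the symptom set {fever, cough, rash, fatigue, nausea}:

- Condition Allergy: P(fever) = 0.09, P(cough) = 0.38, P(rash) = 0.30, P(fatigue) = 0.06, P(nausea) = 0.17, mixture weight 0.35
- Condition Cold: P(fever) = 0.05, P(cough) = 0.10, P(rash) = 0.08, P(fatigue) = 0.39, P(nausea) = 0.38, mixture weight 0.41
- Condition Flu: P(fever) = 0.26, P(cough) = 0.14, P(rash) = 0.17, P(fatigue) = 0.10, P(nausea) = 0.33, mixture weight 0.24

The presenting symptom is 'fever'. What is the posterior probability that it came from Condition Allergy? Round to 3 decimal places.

0.275

P(component k | x) = π_k·f_k(x) / marginal(x), where marginal(x) = Σ_j π_j·f_j(x).
Component likelihoods at x = 'fever':
  f_Allergy = P(fever | comp) = 0.09
  f_Cold = P(fever | comp) = 0.05
  f_Flu = P(fever | comp) = 0.26
Weight by the priors:
  π_Allergy·f_Allergy = 0.35 × 0.09 = 0.0315
  π_Cold·f_Cold = 0.41 × 0.05 = 0.0205
  π_Flu·f_Flu = 0.24 × 0.26 = 0.0624
Sum: 0.0315 + 0.0205 + 0.0624 = 0.1144
P(Condition Allergy | the observation) ≈ 0.275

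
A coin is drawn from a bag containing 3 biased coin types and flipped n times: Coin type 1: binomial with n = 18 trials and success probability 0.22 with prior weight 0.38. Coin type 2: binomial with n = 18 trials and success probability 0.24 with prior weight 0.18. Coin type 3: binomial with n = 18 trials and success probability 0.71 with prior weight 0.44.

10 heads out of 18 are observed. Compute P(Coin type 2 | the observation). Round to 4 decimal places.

Posterior ∝ prior × likelihood, so P(k | x) ∝ w_k f_k(x); normalise over all components.
Evaluate each component's likelihood at the observed value:
  f_1 = 0.00159236
  f_2 = 0.00308801
  f_3 = 0.0712566
Multiply by the mixture weights:
  w_1·f_1 = 0.38 × 0.00159236 = 0.000605097
  w_2·f_2 = 0.18 × 0.00308801 = 0.000555842
  w_3·f_3 = 0.44 × 0.0712566 = 0.0313529
Sum: 0.000605097 + 0.000555842 + 0.0313529 = 0.0325138
Responsibility of Coin type 2: 0.000555842 / 0.0325138 ≈ 0.0171

0.0171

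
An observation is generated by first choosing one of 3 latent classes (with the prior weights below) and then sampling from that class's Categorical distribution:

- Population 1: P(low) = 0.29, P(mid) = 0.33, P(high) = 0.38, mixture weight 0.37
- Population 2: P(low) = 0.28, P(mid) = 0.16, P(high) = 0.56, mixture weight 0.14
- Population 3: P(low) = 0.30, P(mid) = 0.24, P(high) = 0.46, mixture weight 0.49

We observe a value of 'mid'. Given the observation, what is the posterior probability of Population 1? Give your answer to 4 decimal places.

0.4659

Posterior ∝ prior × likelihood, so P(k | x) ∝ π_k f_k(x); normalise over all components.
Evaluate each component's likelihood at the observed value:
  L_1 = 0.33
  L_2 = 0.16
  L_3 = 0.24
Unnormalised posteriors:
  π_1·L_1 = 0.37 × 0.33 = 0.1221
  π_2·L_2 = 0.14 × 0.16 = 0.0224
  π_3·L_3 = 0.49 × 0.24 = 0.1176
Evidence: 0.1221 + 0.0224 + 0.1176 = 0.2621
P(Population 1 | x) ≈ 0.4659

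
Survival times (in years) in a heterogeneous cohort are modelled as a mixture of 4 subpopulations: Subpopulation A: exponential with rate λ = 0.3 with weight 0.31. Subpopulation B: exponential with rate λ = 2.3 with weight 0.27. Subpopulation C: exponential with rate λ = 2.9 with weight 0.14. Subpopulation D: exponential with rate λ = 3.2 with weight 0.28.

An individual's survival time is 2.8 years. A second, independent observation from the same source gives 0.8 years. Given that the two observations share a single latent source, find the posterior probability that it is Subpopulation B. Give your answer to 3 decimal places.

By Bayes' theorem, P(k | x) = π_k f_k(x) / Σ_j π_j f_j(x).
Since both observations come from the same component, the likelihood for component k is f_k(x₁)·f_k(x₂).
  L_A = [0.129513] × [0.235988] = 0.0305636
  L_B = [0.00367174] × [0.36528] = 0.00134121
  L_C = [0.000862833] × [0.284993] = 0.000245902
  L_D = [0.000411028] × [0.247375] = 0.000101678
Multiply by the mixture weights:
  π_A·L_A = 0.31 × 0.0305636 = 0.00947472
  π_B·L_B = 0.27 × 0.00134121 = 0.000362127
  π_C·L_C = 0.14 × 0.000245902 = 3.44262e-05
  π_D·L_D = 0.28 × 0.000101678 = 2.84699e-05
Normaliser: 0.00947472 + 0.000362127 + 3.44262e-05 + 2.84699e-05 = 0.00989974
So the posterior for Subpopulation B is 0.000362127 / 0.00989974 ≈ 0.037.

0.037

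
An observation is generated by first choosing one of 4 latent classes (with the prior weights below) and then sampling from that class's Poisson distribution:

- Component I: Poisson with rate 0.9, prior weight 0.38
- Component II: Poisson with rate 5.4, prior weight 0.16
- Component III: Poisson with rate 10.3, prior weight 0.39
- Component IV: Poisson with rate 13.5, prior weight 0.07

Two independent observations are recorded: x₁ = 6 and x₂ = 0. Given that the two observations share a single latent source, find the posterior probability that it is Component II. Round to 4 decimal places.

Apply Bayes' rule: the posterior for each component is proportional to its prior times its likelihood at x.
Since both observations come from the same component, the likelihood for component k is f_k(x₁)·f_k(x₂).
  f_I = [e^(−0.9)·0.9^6/6! = 0.000300094] × [0.40657] = 0.000122009
  f_II = [e^(−5.4)·5.4^6/6! = 0.155539] × [0.00451658] = 0.000702505
  f_III = [e^(−10.3)·10.3^6/6! = 0.0557773] × [3.36331e-05] = 1.87596e-06
  f_IV = [e^(−13.5)·13.5^6/6! = 0.0115264] × [1.37096e-06] = 1.58023e-08
Prior × likelihood for each component:
  P(Z=I)·f_I = 0.38 × 0.000122009 = 4.63635e-05
  P(Z=II)·f_II = 0.16 × 0.000702505 = 0.000112401
  P(Z=III)·f_III = 0.39 × 1.87596e-06 = 7.31626e-07
  P(Z=IV)·f_IV = 0.07 × 1.58023e-08 = 1.10616e-09
Denominator: 4.63635e-05 + 0.000112401 + 7.31626e-07 + 1.10616e-09 = 0.000159497
Responsibility of Component II: 0.000112401 / 0.000159497 ≈ 0.7047

0.7047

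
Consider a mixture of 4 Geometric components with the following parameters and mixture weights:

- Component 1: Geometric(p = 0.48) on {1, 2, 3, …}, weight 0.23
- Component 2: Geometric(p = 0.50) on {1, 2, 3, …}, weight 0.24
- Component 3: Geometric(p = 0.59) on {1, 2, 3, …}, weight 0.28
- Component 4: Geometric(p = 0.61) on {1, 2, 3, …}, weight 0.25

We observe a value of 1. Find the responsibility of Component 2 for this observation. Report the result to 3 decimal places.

0.219

P(component k | x) = π_k·f_k(x) / marginal(x), where marginal(x) = Σ_j π_j·f_j(x).
Evaluate each component's likelihood at the observed value:
  f_1 = 0.48
  f_2 = 0.5
  f_3 = 0.59
  f_4 = 0.61
Prior × likelihood for each component:
  π_1·f_1 = 0.23 × 0.48 = 0.1104
  π_2·f_2 = 0.24 × 0.5 = 0.12
  π_3·f_3 = 0.28 × 0.59 = 0.1652
  π_4·f_4 = 0.25 × 0.61 = 0.1525
Marginal: 0.1104 + 0.12 + 0.1652 + 0.1525 = 0.5481
So the posterior for Component 2 is 0.12 / 0.5481 ≈ 0.219.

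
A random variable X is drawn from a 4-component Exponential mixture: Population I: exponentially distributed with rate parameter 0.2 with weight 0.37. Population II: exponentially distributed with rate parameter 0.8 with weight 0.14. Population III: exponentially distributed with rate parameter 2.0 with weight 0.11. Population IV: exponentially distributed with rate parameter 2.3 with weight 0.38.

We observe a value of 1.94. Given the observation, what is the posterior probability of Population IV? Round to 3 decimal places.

Apply Bayes' rule: the posterior for each component is proportional to its prior times its likelihood at x.
Exponential densities:
  p_I = 0.2·e^(−0.2·1.94) = 0.2·e^(−0.3880) = 0.135682
  p_II = 0.8·e^(−0.8·1.94) = 0.8·e^(−1.5520) = 0.169459
  p_III = 2.0·e^(−2.0·1.94) = 2.0·e^(−3.8800) = 0.0413017
  p_IV = 2.3·e^(−2.3·1.94) = 2.3·e^(−4.4620) = 0.0265403
Multiply by the mixture weights:
  π_I·p_I = 0.37 × 0.135682 = 0.0502025
  π_II·p_II = 0.14 × 0.169459 = 0.0237243
  π_III·p_III = 0.11 × 0.0413017 = 0.00454318
  π_IV·p_IV = 0.38 × 0.0265403 = 0.0100853
Normaliser: 0.0502025 + 0.0237243 + 0.00454318 + 0.0100853 = 0.0885553
P(Population IV | 1.94) = 0.0100853 / 0.0885553 ≈ 0.114

0.114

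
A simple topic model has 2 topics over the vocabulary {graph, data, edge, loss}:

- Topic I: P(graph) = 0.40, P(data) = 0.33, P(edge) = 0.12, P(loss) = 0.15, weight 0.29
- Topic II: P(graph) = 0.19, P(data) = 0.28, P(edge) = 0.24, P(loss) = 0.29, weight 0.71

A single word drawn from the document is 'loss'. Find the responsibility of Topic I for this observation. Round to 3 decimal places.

P(component k | x) = π_k·f_k(x) / marginal(x), where marginal(x) = Σ_j π_j·f_j(x).
Component likelihoods at x = 'loss':
  p_I = 0.15
  p_II = 0.29
Weight by the priors:
  π_I·p_I = 0.29 × 0.15 = 0.0435
  π_II·p_II = 0.71 × 0.29 = 0.2059
Sum: 0.0435 + 0.2059 = 0.2494
So the posterior for Topic I is 0.0435 / 0.2494 ≈ 0.174.

0.174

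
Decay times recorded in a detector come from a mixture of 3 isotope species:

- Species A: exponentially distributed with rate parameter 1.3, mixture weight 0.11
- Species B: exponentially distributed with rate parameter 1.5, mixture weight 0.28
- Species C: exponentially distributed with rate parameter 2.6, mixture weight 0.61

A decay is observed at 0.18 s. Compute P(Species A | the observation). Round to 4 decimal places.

0.0793

By Bayes' theorem, P(k | x) = P(Z=k) f_k(x) / Σ_j P(Z=j) f_j(x).
Exponential densities:
  L_A = 1.02877
  L_B = 1.14507
  L_C = 1.62826
Unnormalised posteriors:
  P(Z=A)·L_A = 0.11 × 1.02877 = 0.113165
  P(Z=B)·L_B = 0.28 × 1.14507 = 0.320619
  P(Z=C)·L_C = 0.61 × 1.62826 = 0.993238
Normaliser: 0.113165 + 0.320619 + 0.993238 = 1.42702
So the posterior for Species A is 0.113165 / 1.42702 ≈ 0.0793.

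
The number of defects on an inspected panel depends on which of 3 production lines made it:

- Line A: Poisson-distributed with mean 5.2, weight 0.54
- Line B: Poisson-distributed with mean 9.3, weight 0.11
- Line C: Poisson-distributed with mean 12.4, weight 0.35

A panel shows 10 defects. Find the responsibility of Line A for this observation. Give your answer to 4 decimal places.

0.1997

By Bayes' theorem, P(k | x) = π_k f_k(x) / Σ_j π_j f_j(x).
Poisson probabilities:
  p_A = e^(−5.2)·5.2^10/10! = 0.0219755
  p_B = e^(−9.3)·9.3^10/10! = 0.121935
  p_C = e^(−12.4)·12.4^10/10! = 0.0975444
Prior × likelihood for each component:
  π_A·p_A = 0.54 × 0.0219755 = 0.0118668
  π_B·p_B = 0.11 × 0.121935 = 0.0134128
  π_C·p_C = 0.35 × 0.0975444 = 0.0341405
Sum: 0.0118668 + 0.0134128 + 0.0341405 = 0.0594201
Responsibility of Line A: 0.0118668 / 0.0594201 ≈ 0.1997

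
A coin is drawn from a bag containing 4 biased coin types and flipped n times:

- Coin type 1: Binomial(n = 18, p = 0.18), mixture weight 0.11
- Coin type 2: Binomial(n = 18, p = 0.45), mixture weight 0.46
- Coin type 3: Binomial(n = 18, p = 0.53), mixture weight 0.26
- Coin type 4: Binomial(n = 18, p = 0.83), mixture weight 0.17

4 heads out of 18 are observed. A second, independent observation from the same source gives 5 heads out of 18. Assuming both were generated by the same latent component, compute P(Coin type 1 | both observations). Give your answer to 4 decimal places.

0.7448

The responsibility of component k is P(Z=k) f_k(x) divided by Σ_j P(Z=j) f_j(x).
Since both observations come from the same component, the likelihood for component k is f_k(x₁)·f_k(x₂).
  f_1 = [0.199621] × [0.122694] = 0.0244922
  f_2 = [0.0290837] × [0.066628] = 0.00193779
  f_3 = [0.00619719] × [0.0195673] = 0.000121262
  f_4 = [2.44522e-08] × [3.34277e-07] = 8.17381e-15
Weight by the priors:
  P(Z=1)·f_1 = 0.11 × 0.0244922 = 0.00269414
  P(Z=2)·f_2 = 0.46 × 0.00193779 = 0.000891382
  P(Z=3)·f_3 = 0.26 × 0.000121262 = 3.15282e-05
  P(Z=4)·f_4 = 0.17 × 8.17381e-15 = 1.38955e-15
Marginal: 0.00269414 + 0.000891382 + 3.15282e-05 + 1.38955e-15 = 0.00361705
Responsibility of Coin type 1: 0.00269414 / 0.00361705 ≈ 0.7448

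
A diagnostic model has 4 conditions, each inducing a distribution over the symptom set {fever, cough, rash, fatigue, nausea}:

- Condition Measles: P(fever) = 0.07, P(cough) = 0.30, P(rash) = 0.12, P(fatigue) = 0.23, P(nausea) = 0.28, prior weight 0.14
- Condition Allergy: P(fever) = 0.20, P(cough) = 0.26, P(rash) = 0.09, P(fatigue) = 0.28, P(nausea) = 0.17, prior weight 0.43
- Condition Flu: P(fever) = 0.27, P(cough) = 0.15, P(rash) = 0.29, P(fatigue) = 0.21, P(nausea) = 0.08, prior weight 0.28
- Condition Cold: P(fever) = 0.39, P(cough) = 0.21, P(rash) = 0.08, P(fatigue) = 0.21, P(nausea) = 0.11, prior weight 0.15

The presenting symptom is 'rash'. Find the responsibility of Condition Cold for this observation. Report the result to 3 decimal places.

Posterior ∝ prior × likelihood, so P(k | x) ∝ π_k f_k(x); normalise over all components.
Categorical probabilities:
  f_Measles = P(rash | comp) = 0.12
  f_Allergy = P(rash | comp) = 0.09
  f_Flu = P(rash | comp) = 0.29
  f_Cold = P(rash | comp) = 0.08
Multiply by the mixture weights:
  π_Measles·f_Measles = 0.14 × 0.12 = 0.0168
  π_Allergy·f_Allergy = 0.43 × 0.09 = 0.0387
  π_Flu·f_Flu = 0.28 × 0.29 = 0.0812
  π_Cold·f_Cold = 0.15 × 0.08 = 0.012
Sum: 0.0168 + 0.0387 + 0.0812 + 0.012 = 0.1487
P(Condition Cold | x) ≈ 0.081

0.081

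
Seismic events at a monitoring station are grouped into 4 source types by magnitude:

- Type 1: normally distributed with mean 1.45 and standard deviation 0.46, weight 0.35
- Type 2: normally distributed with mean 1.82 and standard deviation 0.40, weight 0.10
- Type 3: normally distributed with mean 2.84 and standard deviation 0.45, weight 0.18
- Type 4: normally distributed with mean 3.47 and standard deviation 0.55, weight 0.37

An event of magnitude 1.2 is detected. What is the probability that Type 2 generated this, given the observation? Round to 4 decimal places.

Posterior ∝ prior × likelihood, so P(k | x) ∝ P(Z=k) f_k(x); normalise over all components.
Normal densities:
  f_1 = 0.748193
  f_2 = 0.300023
  f_3 = 0.00115759
  f_4 = 0.00014507
Unnormalised posteriors:
  P(Z=1)·f_1 = 0.35 × 0.748193 = 0.261868
  P(Z=2)·f_2 = 0.10 × 0.300023 = 0.0300023
  P(Z=3)·f_3 = 0.18 × 0.00115759 = 0.000208365
  P(Z=4)·f_4 = 0.37 × 0.00014507 = 5.3676e-05
Normaliser: 0.261868 + 0.0300023 + 0.000208365 + 5.3676e-05 = 0.292132
Responsibility of Type 2: 0.0300023 / 0.292132 ≈ 0.1027

0.1027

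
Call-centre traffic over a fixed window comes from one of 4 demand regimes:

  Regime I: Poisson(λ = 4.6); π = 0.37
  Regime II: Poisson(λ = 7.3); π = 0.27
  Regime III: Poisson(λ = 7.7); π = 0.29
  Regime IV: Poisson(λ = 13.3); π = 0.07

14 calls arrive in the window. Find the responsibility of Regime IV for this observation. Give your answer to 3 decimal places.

Apply Bayes' rule: the posterior for each component is proportional to its prior times its likelihood at x.
Poisson probabilities:
  f_I = 0.000219001
  f_II = 0.00945719
  f_III = 0.0133781
  f_IV = 0.104087
Multiply by the mixture weights:
  w_I·f_I = 0.37 × 0.000219001 = 8.10305e-05
  w_II·f_II = 0.27 × 0.00945719 = 0.00255344
  w_III·f_III = 0.29 × 0.0133781 = 0.00387965
  w_IV·f_IV = 0.07 × 0.104087 = 0.00728612
Normaliser: 8.10305e-05 + 0.00255344 + 0.00387965 + 0.00728612 = 0.0138002
So the posterior for Regime IV is 0.00728612 / 0.0138002 ≈ 0.528.

0.528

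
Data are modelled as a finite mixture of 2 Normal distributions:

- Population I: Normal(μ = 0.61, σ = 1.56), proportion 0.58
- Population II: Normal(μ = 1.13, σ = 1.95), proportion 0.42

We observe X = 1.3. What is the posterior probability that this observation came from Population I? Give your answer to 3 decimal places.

0.611

P(component k | x) = π_k·f_k(x) / marginal(x), where marginal(x) = Σ_j π_j·f_j(x).
Evaluate each component's likelihood at the observed value:
  L_I = 0.231902
  L_II = 0.20381
Prior × likelihood for each component:
  π_I·L_I = 0.58 × 0.231902 = 0.134503
  π_II·L_II = 0.42 × 0.20381 = 0.0856001
Marginal: 0.134503 + 0.0856001 = 0.220103
P(Population I | data) ≈ 0.611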